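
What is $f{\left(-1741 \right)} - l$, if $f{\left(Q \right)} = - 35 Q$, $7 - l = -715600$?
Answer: $-654672$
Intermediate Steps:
$l = 715607$ ($l = 7 - -715600 = 7 + 715600 = 715607$)
$f{\left(-1741 \right)} - l = \left(-35\right) \left(-1741\right) - 715607 = 60935 - 715607 = -654672$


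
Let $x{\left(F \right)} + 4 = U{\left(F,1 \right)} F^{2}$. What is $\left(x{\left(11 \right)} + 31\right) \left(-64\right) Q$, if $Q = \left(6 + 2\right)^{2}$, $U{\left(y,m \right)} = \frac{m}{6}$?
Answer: $- \frac{579584}{3} \approx -1.9319 \cdot 10^{5}$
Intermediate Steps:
$U{\left(y,m \right)} = \frac{m}{6}$ ($U{\left(y,m \right)} = m \frac{1}{6} = \frac{m}{6}$)
$Q = 64$ ($Q = 8^{2} = 64$)
$x{\left(F \right)} = -4 + \frac{F^{2}}{6}$ ($x{\left(F \right)} = -4 + \frac{1}{6} \cdot 1 F^{2} = -4 + \frac{F^{2}}{6}$)
$\left(x{\left(11 \right)} + 31\right) \left(-64\right) Q = \left(\left(-4 + \frac{11^{2}}{6}\right) + 31\right) \left(-64\right) 64 = \left(\left(-4 + \frac{1}{6} \cdot 121\right) + 31\right) \left(-64\right) 64 = \left(\left(-4 + \frac{121}{6}\right) + 31\right) \left(-64\right) 64 = \left(\frac{97}{6} + 31\right) \left(-64\right) 64 = \frac{283}{6} \left(-64\right) 64 = \left(- \frac{9056}{3}\right) 64 = - \frac{579584}{3}$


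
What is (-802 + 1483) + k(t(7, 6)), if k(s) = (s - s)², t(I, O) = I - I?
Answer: 681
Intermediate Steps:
t(I, O) = 0
k(s) = 0 (k(s) = 0² = 0)
(-802 + 1483) + k(t(7, 6)) = (-802 + 1483) + 0 = 681 + 0 = 681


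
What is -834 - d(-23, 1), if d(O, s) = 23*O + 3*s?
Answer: -308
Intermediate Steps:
d(O, s) = 3*s + 23*O
-834 - d(-23, 1) = -834 - (3*1 + 23*(-23)) = -834 - (3 - 529) = -834 - 1*(-526) = -834 + 526 = -308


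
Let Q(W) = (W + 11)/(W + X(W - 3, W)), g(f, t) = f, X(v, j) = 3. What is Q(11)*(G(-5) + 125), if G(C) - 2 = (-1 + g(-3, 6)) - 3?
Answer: 1320/7 ≈ 188.57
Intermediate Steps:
G(C) = -5 (G(C) = 2 + ((-1 - 3) - 3) = 2 + (-4 - 3) = 2 - 7 = -5)
Q(W) = (11 + W)/(3 + W) (Q(W) = (W + 11)/(W + 3) = (11 + W)/(3 + W))
Q(11)*(G(-5) + 125) = ((11 + 11)/(3 + 11))*(-5 + 125) = (22/14)*120 = ((1/14)*22)*120 = (11/7)*120 = 1320/7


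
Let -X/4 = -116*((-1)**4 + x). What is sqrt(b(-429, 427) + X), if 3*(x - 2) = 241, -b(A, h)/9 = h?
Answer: sqrt(313413)/3 ≈ 186.61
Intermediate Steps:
b(A, h) = -9*h
x = 247/3 (x = 2 + (1/3)*241 = 2 + 241/3 = 247/3 ≈ 82.333)
X = 116000/3 (X = -(-464)*((-1)**4 + 247/3) = -(-464)*(1 + 247/3) = -(-464)*250/3 = -4*(-29000/3) = 116000/3 ≈ 38667.)
sqrt(b(-429, 427) + X) = sqrt(-9*427 + 116000/3) = sqrt(-3843 + 116000/3) = sqrt(104471/3) = sqrt(313413)/3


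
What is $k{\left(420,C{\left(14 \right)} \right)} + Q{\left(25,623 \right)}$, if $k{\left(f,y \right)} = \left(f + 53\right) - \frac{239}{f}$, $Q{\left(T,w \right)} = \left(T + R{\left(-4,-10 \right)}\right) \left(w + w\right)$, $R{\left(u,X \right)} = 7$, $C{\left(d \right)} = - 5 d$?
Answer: $\frac{16944661}{420} \approx 40344.0$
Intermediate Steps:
$Q{\left(T,w \right)} = 2 w \left(7 + T\right)$ ($Q{\left(T,w \right)} = \left(T + 7\right) \left(w + w\right) = \left(7 + T\right) 2 w = 2 w \left(7 + T\right)$)
$k{\left(f,y \right)} = 53 + f - \frac{239}{f}$ ($k{\left(f,y \right)} = \left(53 + f\right) - \frac{239}{f} = 53 + f - \frac{239}{f}$)
$k{\left(420,C{\left(14 \right)} \right)} + Q{\left(25,623 \right)} = \left(53 + 420 - \frac{239}{420}\right) + 2 \cdot 623 \left(7 + 25\right) = \left(53 + 420 - \frac{239}{420}\right) + 2 \cdot 623 \cdot 32 = \left(53 + 420 - \frac{239}{420}\right) + 39872 = \frac{198421}{420} + 39872 = \frac{16944661}{420}$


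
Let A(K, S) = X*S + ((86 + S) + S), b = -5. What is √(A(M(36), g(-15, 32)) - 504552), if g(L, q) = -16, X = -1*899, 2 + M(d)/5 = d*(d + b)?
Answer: I*√490114 ≈ 700.08*I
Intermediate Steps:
M(d) = -10 + 5*d*(-5 + d) (M(d) = -10 + 5*(d*(d - 5)) = -10 + 5*(d*(-5 + d)) = -10 + 5*d*(-5 + d))
X = -899
A(K, S) = 86 - 897*S (A(K, S) = -899*S + ((86 + S) + S) = -899*S + (86 + 2*S) = 86 - 897*S)
√(A(M(36), g(-15, 32)) - 504552) = √((86 - 897*(-16)) - 504552) = √((86 + 14352) - 504552) = √(14438 - 504552) = √(-490114) = I*√490114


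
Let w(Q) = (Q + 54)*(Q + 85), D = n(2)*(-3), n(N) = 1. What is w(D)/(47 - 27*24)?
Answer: -4182/601 ≈ -6.9584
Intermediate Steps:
D = -3 (D = 1*(-3) = -3)
w(Q) = (54 + Q)*(85 + Q)
w(D)/(47 - 27*24) = (4590 + (-3)² + 139*(-3))/(47 - 27*24) = (4590 + 9 - 417)/(47 - 648) = 4182/(-601) = 4182*(-1/601) = -4182/601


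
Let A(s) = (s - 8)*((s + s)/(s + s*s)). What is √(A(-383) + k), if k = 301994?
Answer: √11017117795/191 ≈ 549.54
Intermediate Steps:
A(s) = 2*s*(-8 + s)/(s + s²) (A(s) = (-8 + s)*((2*s)/(s + s²)) = (-8 + s)*(2*s/(s + s²)) = 2*s*(-8 + s)/(s + s²))
√(A(-383) + k) = √(2*(-8 - 383)/(1 - 383) + 301994) = √(2*(-391)/(-382) + 301994) = √(2*(-1/382)*(-391) + 301994) = √(391/191 + 301994) = √(57681245/191) = √11017117795/191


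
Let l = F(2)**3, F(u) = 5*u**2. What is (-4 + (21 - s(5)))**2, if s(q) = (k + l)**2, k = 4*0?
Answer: 4095997824000289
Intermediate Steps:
l = 8000 (l = (5*2**2)**3 = (5*4)**3 = 20**3 = 8000)
k = 0
s(q) = 64000000 (s(q) = (0 + 8000)**2 = 8000**2 = 64000000)
(-4 + (21 - s(5)))**2 = (-4 + (21 - 1*64000000))**2 = (-4 + (21 - 64000000))**2 = (-4 - 63999979)**2 = (-63999983)**2 = 4095997824000289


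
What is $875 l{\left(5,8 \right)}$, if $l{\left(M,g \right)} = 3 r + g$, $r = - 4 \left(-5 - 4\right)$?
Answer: $101500$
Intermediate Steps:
$r = 36$ ($r = \left(-4\right) \left(-9\right) = 36$)
$l{\left(M,g \right)} = 108 + g$ ($l{\left(M,g \right)} = 3 \cdot 36 + g = 108 + g$)
$875 l{\left(5,8 \right)} = 875 \left(108 + 8\right) = 875 \cdot 116 = 101500$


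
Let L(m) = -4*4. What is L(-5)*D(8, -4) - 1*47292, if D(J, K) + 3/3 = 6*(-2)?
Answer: -47084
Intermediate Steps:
L(m) = -16
D(J, K) = -13 (D(J, K) = -1 + 6*(-2) = -1 - 12 = -13)
L(-5)*D(8, -4) - 1*47292 = -16*(-13) - 1*47292 = 208 - 47292 = -47084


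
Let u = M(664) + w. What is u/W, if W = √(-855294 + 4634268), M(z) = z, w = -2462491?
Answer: -820609*√46654/139962 ≈ -1266.4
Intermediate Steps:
u = -2461827 (u = 664 - 2462491 = -2461827)
W = 9*√46654 (W = √3778974 = 9*√46654 ≈ 1944.0)
u/W = -2461827*√46654/419886 = -820609*√46654/139962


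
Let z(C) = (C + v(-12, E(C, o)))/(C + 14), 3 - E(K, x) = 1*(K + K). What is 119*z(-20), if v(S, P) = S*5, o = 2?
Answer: 4760/3 ≈ 1586.7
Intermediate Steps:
E(K, x) = 3 - 2*K (E(K, x) = 3 - (K + K) = 3 - 2*K)
v(S, P) = 5*S
z(C) = (-60 + C)/(14 + C) (z(C) = (C + 5*(-12))/(C + 14) = (C - 60)/(14 + C) = (-60 + C)/(14 + C))
119*z(-20) = 119*((-60 - 20)/(14 - 20)) = 119*(-80/(-6)) = 119*(-⅙*(-80)) = 119*(40/3) = 4760/3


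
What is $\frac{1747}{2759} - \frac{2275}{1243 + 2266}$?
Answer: $- \frac{146502}{9681331} \approx -0.015132$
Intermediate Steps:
$\frac{1747}{2759} - \frac{2275}{1243 + 2266} = 1747 \cdot \frac{1}{2759} - \frac{2275}{3509} = \frac{1747}{2759} - \frac{2275}{3509} = - \frac{146502}{9681331}$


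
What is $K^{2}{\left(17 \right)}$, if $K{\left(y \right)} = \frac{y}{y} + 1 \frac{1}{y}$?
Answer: $\frac{324}{289} \approx 1.1211$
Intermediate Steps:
$K{\left(y \right)} = 1 + \frac{1}{y}$
$K^{2}{\left(17 \right)} = \left(\frac{1 + 17}{17}\right)^{2} = \left(\frac{1}{17} \cdot 18\right)^{2} = \left(\frac{18}{17}\right)^{2} = \frac{324}{289}$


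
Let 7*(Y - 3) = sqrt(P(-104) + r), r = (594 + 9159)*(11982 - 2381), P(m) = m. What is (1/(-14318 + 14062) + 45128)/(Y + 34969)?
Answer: 4949286252169/3829463037888 - 80869369*sqrt(93638449)/15317852151552 ≈ 1.2413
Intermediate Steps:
r = 93638553 (r = 9753*9601 = 93638553)
Y = 3 + sqrt(93638449)/7 (Y = 3 + sqrt(-104 + 93638553)/7 = 3 + sqrt(93638449)/7 ≈ 1385.4)
(1/(-14318 + 14062) + 45128)/(Y + 34969) = (1/(-14318 + 14062) + 45128)/((3 + sqrt(93638449)/7) + 34969) = (1/(-256) + 45128)/(34972 + sqrt(93638449)/7) = (-1/256 + 45128)/(34972 + sqrt(93638449)/7) = 11552767/(256*(34972 + sqrt(93638449)/7))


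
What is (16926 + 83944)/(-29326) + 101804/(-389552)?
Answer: -480450163/129818204 ≈ -3.7009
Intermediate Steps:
(16926 + 83944)/(-29326) + 101804/(-389552) = 100870*(-1/29326) + 101804*(-1/389552) = -4585/1333 - 25451/97388 = -480450163/129818204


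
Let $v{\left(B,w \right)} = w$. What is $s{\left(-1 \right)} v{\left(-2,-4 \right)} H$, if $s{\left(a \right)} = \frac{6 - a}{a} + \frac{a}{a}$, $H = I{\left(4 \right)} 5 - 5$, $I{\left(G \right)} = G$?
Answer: $360$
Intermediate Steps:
$H = 15$ ($H = 4 \cdot 5 - 5 = 20 - 5 = 15$)
$s{\left(a \right)} = 1 + \frac{6 - a}{a}$ ($s{\left(a \right)} = \frac{6 - a}{a} + 1 = 1 + \frac{6 - a}{a}$)
$s{\left(-1 \right)} v{\left(-2,-4 \right)} H = \frac{6}{-1} \left(-4\right) 15 = 6 \left(-1\right) \left(-4\right) 15 = \left(-6\right) \left(-4\right) 15 = 24 \cdot 15 = 360$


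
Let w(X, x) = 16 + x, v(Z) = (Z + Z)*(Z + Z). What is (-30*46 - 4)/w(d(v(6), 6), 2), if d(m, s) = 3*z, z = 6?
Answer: -692/9 ≈ -76.889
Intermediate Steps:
v(Z) = 4*Z² (v(Z) = (2*Z)*(2*Z) = 4*Z²)
d(m, s) = 18 (d(m, s) = 3*6 = 18)
(-30*46 - 4)/w(d(v(6), 6), 2) = (-30*46 - 4)/(16 + 2) = (-1380 - 4)/18 = -1384*1/18 = -692/9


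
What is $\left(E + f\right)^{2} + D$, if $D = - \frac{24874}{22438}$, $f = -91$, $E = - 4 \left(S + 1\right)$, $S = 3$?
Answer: $\frac{128433894}{11219} \approx 11448.0$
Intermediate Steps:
$E = -16$ ($E = - 4 \left(3 + 1\right) = \left(-4\right) 4 = -16$)
$D = - \frac{12437}{11219}$ ($D = \left(-24874\right) \frac{1}{22438} = - \frac{12437}{11219} \approx -1.1086$)
$\left(E + f\right)^{2} + D = \left(-16 - 91\right)^{2} - \frac{12437}{11219} = \left(-107\right)^{2} - \frac{12437}{11219} = 11449 - \frac{12437}{11219} = \frac{128433894}{11219}$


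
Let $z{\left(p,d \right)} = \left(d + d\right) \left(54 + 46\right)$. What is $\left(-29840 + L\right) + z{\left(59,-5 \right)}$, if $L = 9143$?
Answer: $-21697$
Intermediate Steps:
$z{\left(p,d \right)} = 200 d$ ($z{\left(p,d \right)} = 2 d 100 = 200 d$)
$\left(-29840 + L\right) + z{\left(59,-5 \right)} = \left(-29840 + 9143\right) + 200 \left(-5\right) = -20697 - 1000 = -21697$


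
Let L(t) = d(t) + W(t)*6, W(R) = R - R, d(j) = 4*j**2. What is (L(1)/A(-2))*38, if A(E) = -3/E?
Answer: 304/3 ≈ 101.33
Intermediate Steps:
W(R) = 0
L(t) = 4*t**2 (L(t) = 4*t**2 + 0*6 = 4*t**2 + 0 = 4*t**2)
(L(1)/A(-2))*38 = ((4*1**2)/((-3/(-2))))*38 = ((4*1)/((-3*(-1/2))))*38 = (4/(3/2))*38 = ((2/3)*4)*38 = (8/3)*38 = 304/3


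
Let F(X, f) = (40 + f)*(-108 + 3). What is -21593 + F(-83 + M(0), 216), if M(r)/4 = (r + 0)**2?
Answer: -48473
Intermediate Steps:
M(r) = 4*r**2 (M(r) = 4*(r + 0)**2 = 4*r**2)
F(X, f) = -4200 - 105*f (F(X, f) = (40 + f)*(-105) = -4200 - 105*f)
-21593 + F(-83 + M(0), 216) = -21593 + (-4200 - 105*216) = -21593 + (-4200 - 22680) = -21593 - 26880 = -48473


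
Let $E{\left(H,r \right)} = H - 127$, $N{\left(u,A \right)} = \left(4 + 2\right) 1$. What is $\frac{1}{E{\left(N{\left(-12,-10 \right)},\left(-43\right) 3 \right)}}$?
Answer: $- \frac{1}{121} \approx -0.0082645$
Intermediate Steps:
$N{\left(u,A \right)} = 6$ ($N{\left(u,A \right)} = 6 \cdot 1 = 6$)
$E{\left(H,r \right)} = -127 + H$ ($E{\left(H,r \right)} = H - 127 = -127 + H$)
$\frac{1}{E{\left(N{\left(-12,-10 \right)},\left(-43\right) 3 \right)}} = \frac{1}{-127 + 6} = \frac{1}{-121} = - \frac{1}{121}$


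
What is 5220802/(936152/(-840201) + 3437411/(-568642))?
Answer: -178564052299236/244860155 ≈ -7.2925e+5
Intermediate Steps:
5220802/(936152/(-840201) + 3437411/(-568642)) = 5220802/(936152*(-1/840201) + 3437411*(-1/568642)) = 5220802/(-4088/3669 - 56351/9322) = 5220802/(-244860155/34202418) = 5220802*(-34202418/244860155) = -178564052299236/244860155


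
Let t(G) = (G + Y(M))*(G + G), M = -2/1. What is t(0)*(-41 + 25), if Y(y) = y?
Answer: 0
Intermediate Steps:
M = -2 (M = -2*1 = -2)
t(G) = 2*G*(-2 + G) (t(G) = (G - 2)*(G + G) = (-2 + G)*(2*G) = 2*G*(-2 + G))
t(0)*(-41 + 25) = (2*0*(-2 + 0))*(-41 + 25) = (2*0*(-2))*(-16) = 0*(-16) = 0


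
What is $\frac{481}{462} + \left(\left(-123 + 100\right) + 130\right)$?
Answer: $\frac{49915}{462} \approx 108.04$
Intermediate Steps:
$\frac{481}{462} + \left(\left(-123 + 100\right) + 130\right) = 481 \cdot \frac{1}{462} + \left(-23 + 130\right) = \frac{481}{462} + 107 = \frac{49915}{462}$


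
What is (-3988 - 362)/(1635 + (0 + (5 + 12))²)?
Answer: -2175/962 ≈ -2.2609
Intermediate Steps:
(-3988 - 362)/(1635 + (0 + (5 + 12))²) = -4350/(1635 + (0 + 17)²) = -4350/(1635 + 17²) = -4350/(1635 + 289) = -4350/1924 = -4350*1/1924 = -2175/962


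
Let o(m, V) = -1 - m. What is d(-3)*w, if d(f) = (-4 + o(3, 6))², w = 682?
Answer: 43648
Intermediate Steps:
d(f) = 64 (d(f) = (-4 + (-1 - 1*3))² = (-4 + (-1 - 3))² = (-4 - 4)² = (-8)² = 64)
d(-3)*w = 64*682 = 43648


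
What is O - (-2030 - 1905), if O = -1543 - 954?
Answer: 1438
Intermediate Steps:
O = -2497
O - (-2030 - 1905) = -2497 - (-2030 - 1905) = -2497 - 1*(-3935) = -2497 + 3935 = 1438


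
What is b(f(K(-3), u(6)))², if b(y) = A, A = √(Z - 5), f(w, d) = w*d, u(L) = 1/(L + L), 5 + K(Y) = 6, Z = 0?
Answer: -5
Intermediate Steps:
K(Y) = 1 (K(Y) = -5 + 6 = 1)
u(L) = 1/(2*L)
f(w, d) = d*w
A = I*√5 (A = √(0 - 5) = √(-5) = I*√5 ≈ 2.2361*I)
b(y) = I*√5
b(f(K(-3), u(6)))² = (I*√5)² = -5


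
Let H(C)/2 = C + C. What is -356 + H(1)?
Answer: -352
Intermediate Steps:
H(C) = 4*C (H(C) = 2*(C + C) = 2*(2*C) = 4*C)
-356 + H(1) = -356 + 4*1 = -356 + 4 = -352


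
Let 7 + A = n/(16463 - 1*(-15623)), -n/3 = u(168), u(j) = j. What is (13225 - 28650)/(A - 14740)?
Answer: 247463275/236586373 ≈ 1.0460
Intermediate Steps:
n = -504 (n = -3*168 = -504)
A = -112553/16043 (A = -7 - 504/(16463 - 1*(-15623)) = -7 - 504/(16463 + 15623) = -7 - 504/32086 = -7 - 504*1/32086 = -7 - 252/16043 = -112553/16043 ≈ -7.0157)
(13225 - 28650)/(A - 14740) = (13225 - 28650)/(-112553/16043 - 14740) = -15425/(-236586373/16043) = -15425*(-16043/236586373) = 247463275/236586373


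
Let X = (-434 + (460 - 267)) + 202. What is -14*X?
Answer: 546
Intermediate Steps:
X = -39 (X = (-434 + 193) + 202 = -241 + 202 = -39)
-14*X = -14*(-39) = 546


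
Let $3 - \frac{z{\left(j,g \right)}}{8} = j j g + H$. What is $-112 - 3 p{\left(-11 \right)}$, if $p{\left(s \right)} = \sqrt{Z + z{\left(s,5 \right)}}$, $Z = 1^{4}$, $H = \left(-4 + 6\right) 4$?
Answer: $-112 - 3 i \sqrt{4879} \approx -112.0 - 209.55 i$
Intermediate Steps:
$H = 8$ ($H = 2 \cdot 4 = 8$)
$z{\left(j,g \right)} = -40 - 8 g j^{2}$ ($z{\left(j,g \right)} = 24 - 8 \left(j j g + 8\right) = 24 - 8 \left(j^{2} g + 8\right) = 24 - 8 \left(g j^{2} + 8\right) = 24 - 8 \left(8 + g j^{2}\right) = 24 - \left(64 + 8 g j^{2}\right) = -40 - 8 g j^{2}$)
$Z = 1$
$p{\left(s \right)} = \sqrt{-39 - 40 s^{2}}$ ($p{\left(s \right)} = \sqrt{1 - \left(40 + 40 s^{2}\right)} = \sqrt{-39 - 40 s^{2}}$)
$-112 - 3 p{\left(-11 \right)} = -112 - 3 \sqrt{-39 - 40 \left(-11\right)^{2}} = -112 - 3 \sqrt{-39 - 4840} = -112 - 3 \sqrt{-4879} = -112 - 3 i \sqrt{4879}$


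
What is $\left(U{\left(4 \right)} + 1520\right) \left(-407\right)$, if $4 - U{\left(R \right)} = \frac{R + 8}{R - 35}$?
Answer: $- \frac{19233192}{31} \approx -6.2043 \cdot 10^{5}$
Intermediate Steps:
$U{\left(R \right)} = 4 - \frac{8 + R}{-35 + R}$ ($U{\left(R \right)} = 4 - \frac{R + 8}{R - 35} = 4 - \frac{8 + R}{-35 + R}$)
$\left(U{\left(4 \right)} + 1520\right) \left(-407\right) = \left(\frac{-148 + 3 \cdot 4}{-35 + 4} + 1520\right) \left(-407\right) = \left(\frac{-148 + 12}{-31} + 1520\right) \left(-407\right) = \left(\left(- \frac{1}{31}\right) \left(-136\right) + 1520\right) \left(-407\right) = \left(\frac{136}{31} + 1520\right) \left(-407\right) = \frac{47256}{31} \left(-407\right) = - \frac{19233192}{31}$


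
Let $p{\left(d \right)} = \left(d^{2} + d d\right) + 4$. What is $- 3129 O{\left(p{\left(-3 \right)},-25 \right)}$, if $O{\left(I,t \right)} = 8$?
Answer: $-25032$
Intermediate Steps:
$p{\left(d \right)} = 4 + 2 d^{2}$ ($p{\left(d \right)} = \left(d^{2} + d^{2}\right) + 4 = 2 d^{2} + 4 = 4 + 2 d^{2}$)
$- 3129 O{\left(p{\left(-3 \right)},-25 \right)} = \left(-3129\right) 8 = -25032$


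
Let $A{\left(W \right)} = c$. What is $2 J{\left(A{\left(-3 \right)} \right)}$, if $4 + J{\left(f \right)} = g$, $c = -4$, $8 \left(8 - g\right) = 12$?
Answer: $5$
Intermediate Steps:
$g = \frac{13}{2}$ ($g = 8 - \frac{3}{2} = \frac{13}{2} \approx 6.5$)
$A{\left(W \right)} = -4$
$J{\left(f \right)} = \frac{5}{2}$ ($J{\left(f \right)} = -4 + \frac{13}{2} = \frac{5}{2}$)
$2 J{\left(A{\left(-3 \right)} \right)} = 2 \cdot \frac{5}{2} = 5$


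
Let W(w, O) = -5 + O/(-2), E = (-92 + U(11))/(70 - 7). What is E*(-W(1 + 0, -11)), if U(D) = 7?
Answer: 85/126 ≈ 0.67460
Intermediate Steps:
E = -85/63 (E = (-92 + 7)/(70 - 7) = -85/63 ≈ -1.3492)
W(w, O) = -5 - O/2 (W(w, O) = -5 + O*(-1/2) = -5 - O/2)
E*(-W(1 + 0, -11)) = -(-85)*(-5 - 1/2*(-11))/63 = -(-85)*(-5 + 11/2)/63 = -(-85)/(63*2) = -85/63*(-1/2) = 85/126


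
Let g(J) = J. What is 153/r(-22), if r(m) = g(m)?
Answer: -153/22 ≈ -6.9545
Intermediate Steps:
r(m) = m
153/r(-22) = 153/(-22) = 153*(-1/22) = -153/22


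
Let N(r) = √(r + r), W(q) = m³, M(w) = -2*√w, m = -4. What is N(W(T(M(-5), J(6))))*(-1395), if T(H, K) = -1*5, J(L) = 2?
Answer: -11160*I*√2 ≈ -15783.0*I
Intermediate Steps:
T(H, K) = -5
W(q) = -64 (W(q) = (-4)³ = -64)
N(r) = √2*√r (N(r) = √(2*r) = √2*√r)
N(W(T(M(-5), J(6))))*(-1395) = (√2*√(-64))*(-1395) = (√2*(8*I))*(-1395) = (8*I*√2)*(-1395) = -11160*I*√2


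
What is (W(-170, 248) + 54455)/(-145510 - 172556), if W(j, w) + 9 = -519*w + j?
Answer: 12406/53011 ≈ 0.23403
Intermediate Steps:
W(j, w) = -9 + j - 519*w (W(j, w) = -9 + (-519*w + j) = -9 + (j - 519*w) = -9 + j - 519*w)
(W(-170, 248) + 54455)/(-145510 - 172556) = ((-9 - 170 - 519*248) + 54455)/(-145510 - 172556) = ((-9 - 170 - 128712) + 54455)/(-318066) = (-128891 + 54455)*(-1/318066) = -74436*(-1/318066) = 12406/53011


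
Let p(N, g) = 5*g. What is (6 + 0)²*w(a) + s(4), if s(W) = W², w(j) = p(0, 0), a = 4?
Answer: 16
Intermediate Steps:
w(j) = 0 (w(j) = 5*0 = 0)
(6 + 0)²*w(a) + s(4) = (6 + 0)²*0 + 4² = 6²*0 + 16 = 36*0 + 16 = 0 + 16 = 16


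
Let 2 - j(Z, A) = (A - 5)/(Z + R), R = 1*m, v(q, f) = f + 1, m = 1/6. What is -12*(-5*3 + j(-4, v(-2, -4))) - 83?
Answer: 2255/23 ≈ 98.043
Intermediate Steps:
m = ⅙ ≈ 0.16667
v(q, f) = 1 + f
R = ⅙ (R = 1*(⅙) = ⅙ ≈ 0.16667)
j(Z, A) = 2 - (-5 + A)/(⅙ + Z) (j(Z, A) = 2 - (A - 5)/(Z + ⅙) = 2 - (-5 + A)/(⅙ + Z))
-12*(-5*3 + j(-4, v(-2, -4))) - 83 = -12*(-5*3 + 2*(16 - 3*(1 - 4) + 6*(-4))/(1 + 6*(-4))) - 83 = -12*(-15 + 2*(16 - 3*(-3) - 24)/(1 - 24)) - 83 = -12*(-15 + 2*(16 + 9 - 24)/(-23)) - 83 = -12*(-15 + 2*(-1/23)*1) - 83 = -12*(-15 - 2/23) - 83 = -12*(-347/23) - 83 = 4164/23 - 83 = 2255/23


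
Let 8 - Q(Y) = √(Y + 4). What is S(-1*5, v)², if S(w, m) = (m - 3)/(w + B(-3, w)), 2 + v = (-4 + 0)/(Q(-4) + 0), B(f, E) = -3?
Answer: 121/256 ≈ 0.47266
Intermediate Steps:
Q(Y) = 8 - √(4 + Y) (Q(Y) = 8 - √(Y + 4) = 8 - √(4 + Y))
v = -5/2 (v = -2 + (-4 + 0)/((8 - √(4 - 4)) + 0) = -2 - 4/((8 - √0) + 0) = -2 - 4/((8 - 1*0) + 0) = -2 - 4/((8 + 0) + 0) = -2 - 4/(8 + 0) = -2 - 4/8 = -2 - 4*⅛ = -2 - ½ = -5/2 ≈ -2.5000)
S(w, m) = (-3 + m)/(-3 + w) (S(w, m) = (m - 3)/(w - 3) = (-3 + m)/(-3 + w))
S(-1*5, v)² = ((-3 - 5/2)/(-3 - 1*5))² = (-11/2/(-3 - 5))² = (-11/2/(-8))² = (-⅛*(-11/2))² = (11/16)² = 121/256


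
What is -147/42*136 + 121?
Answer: -355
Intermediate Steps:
-147/42*136 + 121 = -147*1/42*136 + 121 = -7/2*136 + 121 = -476 + 121 = -355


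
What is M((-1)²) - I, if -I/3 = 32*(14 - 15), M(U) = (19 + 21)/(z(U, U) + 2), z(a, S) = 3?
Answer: -88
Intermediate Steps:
M(U) = 8 (M(U) = (19 + 21)/(3 + 2) = 40/5 = 40*(⅕) = 8)
I = 96 (I = -96*(14 - 15) = -96*(-1) = -3*(-32) = 96)
M((-1)²) - I = 8 - 1*96 = 8 - 96 = -88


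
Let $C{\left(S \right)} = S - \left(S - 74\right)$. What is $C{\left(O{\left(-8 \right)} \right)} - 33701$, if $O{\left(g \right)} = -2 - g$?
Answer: $-33627$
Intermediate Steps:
$C{\left(S \right)} = 74$ ($C{\left(S \right)} = S - \left(-74 + S\right) = 74$)
$C{\left(O{\left(-8 \right)} \right)} - 33701 = 74 - 33701 = -33627$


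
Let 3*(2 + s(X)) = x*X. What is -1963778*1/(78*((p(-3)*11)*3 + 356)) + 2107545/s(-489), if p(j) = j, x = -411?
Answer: -44653802464/671450793 ≈ -66.503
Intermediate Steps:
s(X) = -2 - 137*X (s(X) = -2 + (-411*X)/3 = -2 - 137*X)
-1963778*1/(78*((p(-3)*11)*3 + 356)) + 2107545/s(-489) = -1963778*1/(78*(-3*11*3 + 356)) + 2107545/(-2 - 137*(-489)) = -1963778*1/(78*(-33*3 + 356)) + 2107545/(-2 + 66993) = -1963778*1/(78*(-99 + 356)) + 2107545/66991 = -1963778/(257*78) + 2107545*(1/66991) = -1963778/20046 + 2107545/66991 = -1963778*1/20046 + 2107545/66991 = -981889/10023 + 2107545/66991 = -44653802464/671450793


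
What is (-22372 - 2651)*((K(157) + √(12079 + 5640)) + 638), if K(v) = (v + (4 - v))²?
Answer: -16365042 - 25023*√17719 ≈ -1.9696e+7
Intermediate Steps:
K(v) = 16 (K(v) = 4² = 16)
(-22372 - 2651)*((K(157) + √(12079 + 5640)) + 638) = (-22372 - 2651)*((16 + √(12079 + 5640)) + 638) = -25023*((16 + √17719) + 638) = -25023*(654 + √17719) = -16365042 - 25023*√17719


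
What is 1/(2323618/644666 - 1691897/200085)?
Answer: -5863090755/28444880176 ≈ -0.20612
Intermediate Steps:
1/(2323618/644666 - 1691897/200085) = 1/(2323618*(1/644666) - 1691897*1/200085) = 1/(105619/29303 - 1691897/200085) = 1/(-28444880176/5863090755) = -5863090755/28444880176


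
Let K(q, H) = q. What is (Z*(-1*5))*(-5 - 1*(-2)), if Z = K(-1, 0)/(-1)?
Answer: 15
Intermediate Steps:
Z = 1 (Z = -1/(-1) = -1*(-1) = 1)
(Z*(-1*5))*(-5 - 1*(-2)) = (1*(-1*5))*(-5 - 1*(-2)) = (1*(-5))*(-5 + 2) = -5*(-3) = 15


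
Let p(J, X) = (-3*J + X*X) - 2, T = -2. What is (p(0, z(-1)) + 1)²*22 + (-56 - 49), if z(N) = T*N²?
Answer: 93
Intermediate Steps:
z(N) = -2*N²
p(J, X) = -2 + X² - 3*J (p(J, X) = (-3*J + X²) - 2 = (X² - 3*J) - 2 = -2 + X² - 3*J)
(p(0, z(-1)) + 1)²*22 + (-56 - 49) = ((-2 + (-2*(-1)²)² - 3*0) + 1)²*22 + (-56 - 49) = ((-2 + (-2*1)² + 0) + 1)²*22 - 105 = ((-2 + (-2)² + 0) + 1)²*22 - 105 = ((-2 + 4 + 0) + 1)²*22 - 105 = (2 + 1)²*22 - 105 = 3²*22 - 105 = 9*22 - 105 = 198 - 105 = 93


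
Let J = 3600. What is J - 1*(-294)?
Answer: 3894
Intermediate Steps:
J - 1*(-294) = 3600 - 1*(-294) = 3600 + 294 = 3894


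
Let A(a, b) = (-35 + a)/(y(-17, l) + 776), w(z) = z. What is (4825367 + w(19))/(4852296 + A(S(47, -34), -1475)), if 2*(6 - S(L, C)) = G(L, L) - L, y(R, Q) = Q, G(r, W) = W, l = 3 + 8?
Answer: 3797578782/3818756923 ≈ 0.99445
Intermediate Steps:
l = 11
S(L, C) = 6 (S(L, C) = 6 - (L - L)/2 = 6 - ½*0 = 6 + 0 = 6)
A(a, b) = -35/787 + a/787 (A(a, b) = (-35 + a)/(11 + 776) = (-35 + a)/787 = (-35 + a)*(1/787) = -35/787 + a/787)
(4825367 + w(19))/(4852296 + A(S(47, -34), -1475)) = (4825367 + 19)/(4852296 + (-35/787 + (1/787)*6)) = 4825386/(4852296 + (-35/787 + 6/787)) = 4825386/(4852296 - 29/787) = 4825386/(3818756923/787) = 4825386*(787/3818756923) = 3797578782/3818756923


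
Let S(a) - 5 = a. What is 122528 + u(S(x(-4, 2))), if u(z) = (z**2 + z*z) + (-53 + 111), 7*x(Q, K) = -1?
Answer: 6009026/49 ≈ 1.2263e+5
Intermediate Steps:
x(Q, K) = -1/7 (x(Q, K) = (1/7)*(-1) = -1/7)
S(a) = 5 + a
u(z) = 58 + 2*z**2 (u(z) = (z**2 + z**2) + 58 = 2*z**2 + 58 = 58 + 2*z**2)
122528 + u(S(x(-4, 2))) = 122528 + (58 + 2*(5 - 1/7)**2) = 122528 + (58 + 2*(34/7)**2) = 122528 + (58 + 2*(1156/49)) = 122528 + (58 + 2312/49) = 122528 + 5154/49 = 6009026/49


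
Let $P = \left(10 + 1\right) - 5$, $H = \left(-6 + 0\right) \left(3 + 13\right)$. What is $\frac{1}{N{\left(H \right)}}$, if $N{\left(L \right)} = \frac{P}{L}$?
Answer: $-16$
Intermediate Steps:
$H = -96$ ($H = \left(-6\right) 16 = -96$)
$P = 6$ ($P = 11 - 5 = 6$)
$N{\left(L \right)} = \frac{6}{L}$
$\frac{1}{N{\left(H \right)}} = \frac{1}{6 \frac{1}{-96}} = \frac{1}{6 \left(- \frac{1}{96}\right)} = \frac{1}{- \frac{1}{16}} = -16$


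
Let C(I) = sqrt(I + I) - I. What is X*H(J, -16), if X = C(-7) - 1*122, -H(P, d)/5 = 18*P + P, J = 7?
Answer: 76475 - 665*I*sqrt(14) ≈ 76475.0 - 2488.2*I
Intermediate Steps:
H(P, d) = -95*P (H(P, d) = -5*(18*P + P) = -95*P)
C(I) = -I + sqrt(2)*sqrt(I) (C(I) = sqrt(2*I) - I = sqrt(2)*sqrt(I) - I = -I + sqrt(2)*sqrt(I))
X = -115 + I*sqrt(14) (X = (-1*(-7) + sqrt(2)*sqrt(-7)) - 1*122 = (7 + sqrt(2)*(I*sqrt(7))) - 122 = (7 + I*sqrt(14)) - 122 = -115 + I*sqrt(14) ≈ -115.0 + 3.7417*I)
X*H(J, -16) = (-115 + I*sqrt(14))*(-95*7) = (-115 + I*sqrt(14))*(-665) = 76475 - 665*I*sqrt(14)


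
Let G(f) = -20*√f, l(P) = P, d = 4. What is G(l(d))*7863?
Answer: -314520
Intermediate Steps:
G(l(d))*7863 = -20*√4*7863 = -20*2*7863 = -40*7863 = -314520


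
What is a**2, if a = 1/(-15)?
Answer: 1/225 ≈ 0.0044444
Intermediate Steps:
a = -1/15 ≈ -0.066667
a**2 = (-1/15)**2 = 1/225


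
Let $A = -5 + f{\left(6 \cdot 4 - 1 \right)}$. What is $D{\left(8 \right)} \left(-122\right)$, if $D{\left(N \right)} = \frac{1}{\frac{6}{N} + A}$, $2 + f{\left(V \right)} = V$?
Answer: $- \frac{488}{67} \approx -7.2836$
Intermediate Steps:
$f{\left(V \right)} = -2 + V$
$A = 16$ ($A = -5 + \left(-2 + \left(6 \cdot 4 - 1\right)\right) = -5 + \left(-2 + \left(24 - 1\right)\right) = -5 + \left(-2 + 23\right) = -5 + 21 = 16$)
$D{\left(N \right)} = \frac{1}{16 + \frac{6}{N}}$ ($D{\left(N \right)} = \frac{1}{\frac{6}{N} + 16} = \frac{1}{16 + \frac{6}{N}}$)
$D{\left(8 \right)} \left(-122\right) = \frac{1}{2} \cdot 8 \frac{1}{3 + 8 \cdot 8} \left(-122\right) = \frac{1}{2} \cdot 8 \frac{1}{3 + 64} \left(-122\right) = \frac{1}{2} \cdot 8 \cdot \frac{1}{67} \left(-122\right) = \frac{4}{67} \left(-122\right) = - \frac{488}{67}$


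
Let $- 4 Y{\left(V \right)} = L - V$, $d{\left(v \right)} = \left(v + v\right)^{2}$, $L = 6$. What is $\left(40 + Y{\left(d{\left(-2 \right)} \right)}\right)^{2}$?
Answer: $\frac{7225}{4} \approx 1806.3$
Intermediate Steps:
$d{\left(v \right)} = 4 v^{2}$ ($d{\left(v \right)} = \left(2 v\right)^{2} = 4 v^{2}$)
$Y{\left(V \right)} = - \frac{3}{2} + \frac{V}{4}$ ($Y{\left(V \right)} = - \frac{6 - V}{4} = - \frac{3}{2} + \frac{V}{4}$)
$\left(40 + Y{\left(d{\left(-2 \right)} \right)}\right)^{2} = \left(40 - \left(\frac{3}{2} - \frac{4 \left(-2\right)^{2}}{4}\right)\right)^{2} = \left(40 - \left(\frac{3}{2} - \frac{4 \cdot 4}{4}\right)\right)^{2} = \left(40 + \left(- \frac{3}{2} + \frac{1}{4} \cdot 16\right)\right)^{2} = \left(40 + \left(- \frac{3}{2} + 4\right)\right)^{2} = \left(40 + \frac{5}{2}\right)^{2} = \left(\frac{85}{2}\right)^{2} = \frac{7225}{4}$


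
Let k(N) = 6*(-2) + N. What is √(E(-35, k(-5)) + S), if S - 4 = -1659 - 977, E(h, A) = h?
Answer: I*√2667 ≈ 51.643*I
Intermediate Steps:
k(N) = -12 + N
S = -2632 (S = 4 + (-1659 - 977) = 4 - 2636 = -2632)
√(E(-35, k(-5)) + S) = √(-35 - 2632) = √(-2667) = I*√2667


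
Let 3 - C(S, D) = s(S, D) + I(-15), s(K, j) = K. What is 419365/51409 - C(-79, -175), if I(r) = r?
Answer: -4567308/51409 ≈ -88.843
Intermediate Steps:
C(S, D) = 18 - S (C(S, D) = 3 - (S - 15) = 3 - (-15 + S) = 3 + (15 - S) = 18 - S)
419365/51409 - C(-79, -175) = 419365/51409 - (18 - 1*(-79)) = 419365*(1/51409) - (18 + 79) = 419365/51409 - 1*97 = 419365/51409 - 97 = -4567308/51409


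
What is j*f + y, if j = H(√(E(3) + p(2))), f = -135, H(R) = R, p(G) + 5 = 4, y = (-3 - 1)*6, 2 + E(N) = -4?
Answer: -24 - 135*I*√7 ≈ -24.0 - 357.18*I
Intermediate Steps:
E(N) = -6 (E(N) = -2 - 4 = -6)
y = -24 (y = -4*6 = -24)
p(G) = -1 (p(G) = -5 + 4 = -1)
j = I*√7 (j = √(-6 - 1) = √(-7) = I*√7 ≈ 2.6458*I)
j*f + y = (I*√7)*(-135) - 24 = -135*I*√7 - 24 = -24 - 135*I*√7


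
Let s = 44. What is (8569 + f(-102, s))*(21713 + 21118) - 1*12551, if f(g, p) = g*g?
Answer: 812620012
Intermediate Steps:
f(g, p) = g²
(8569 + f(-102, s))*(21713 + 21118) - 1*12551 = (8569 + (-102)²)*(21713 + 21118) - 1*12551 = (8569 + 10404)*42831 - 12551 = 18973*42831 - 12551 = 812632563 - 12551 = 812620012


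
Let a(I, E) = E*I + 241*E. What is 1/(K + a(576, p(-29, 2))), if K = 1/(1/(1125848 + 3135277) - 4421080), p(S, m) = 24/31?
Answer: 584002009964969/369390690558005517 ≈ 0.0015810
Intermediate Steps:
p(S, m) = 24/31 (p(S, m) = 24*(1/31) = 24/31)
a(I, E) = 241*E + E*I
K = -4261125/18838774514999 (K = 1/(1/4261125 - 4421080) = 1/(-18838774514999/4261125) = -4261125/18838774514999 ≈ -2.2619e-7)
1/(K + a(576, p(-29, 2))) = 1/(-4261125/18838774514999 + 24*(241 + 576)/31) = 1/(-4261125/18838774514999 + (24/31)*817) = 1/(-4261125/18838774514999 + 19608/31) = 1/(369390690558005517/584002009964969) = 584002009964969/369390690558005517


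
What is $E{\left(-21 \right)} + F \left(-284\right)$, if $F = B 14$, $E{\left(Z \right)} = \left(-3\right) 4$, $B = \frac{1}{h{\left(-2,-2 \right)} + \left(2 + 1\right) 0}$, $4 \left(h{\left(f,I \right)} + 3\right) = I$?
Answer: $1124$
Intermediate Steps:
$h{\left(f,I \right)} = -3 + \frac{I}{4}$
$B = - \frac{2}{7}$ ($B = \frac{1}{\left(-3 + \frac{1}{4} \left(-2\right)\right) + \left(2 + 1\right) 0} = \frac{1}{\left(-3 - \frac{1}{2}\right) + 3 \cdot 0} = \frac{1}{- \frac{7}{2} + 0} = \frac{1}{- \frac{7}{2}} = - \frac{2}{7} \approx -0.28571$)
$E{\left(Z \right)} = -12$
$F = -4$ ($F = \left(- \frac{2}{7}\right) 14 = -4$)
$E{\left(-21 \right)} + F \left(-284\right) = -12 - -1136 = -12 + 1136 = 1124$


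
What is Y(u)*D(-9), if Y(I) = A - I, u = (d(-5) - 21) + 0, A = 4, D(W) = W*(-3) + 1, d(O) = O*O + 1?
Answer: -28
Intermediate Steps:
d(O) = 1 + O**2 (d(O) = O**2 + 1 = 1 + O**2)
D(W) = 1 - 3*W (D(W) = -3*W + 1 = 1 - 3*W)
u = 5 (u = ((1 + (-5)**2) - 21) + 0 = ((1 + 25) - 21) + 0 = (26 - 21) + 0 = 5 + 0 = 5)
Y(I) = 4 - I
Y(u)*D(-9) = (4 - 1*5)*(1 - 3*(-9)) = (4 - 5)*(1 + 27) = -1*28 = -28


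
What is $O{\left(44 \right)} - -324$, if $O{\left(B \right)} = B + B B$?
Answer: $2304$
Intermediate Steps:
$O{\left(B \right)} = B + B^{2}$
$O{\left(44 \right)} - -324 = 44 \left(1 + 44\right) - -324 = 44 \cdot 45 + 324 = 1980 + 324 = 2304$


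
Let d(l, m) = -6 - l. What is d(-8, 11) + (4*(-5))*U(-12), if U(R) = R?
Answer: 242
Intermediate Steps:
d(-8, 11) + (4*(-5))*U(-12) = (-6 - 1*(-8)) + (4*(-5))*(-12) = (-6 + 8) - 20*(-12) = 2 + 240 = 242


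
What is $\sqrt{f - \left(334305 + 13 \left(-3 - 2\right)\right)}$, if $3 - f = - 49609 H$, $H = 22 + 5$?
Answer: $31 \sqrt{1046} \approx 1002.6$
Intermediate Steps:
$H = 27$
$f = 1339446$ ($f = 3 - \left(-49609\right) 27 = 3 - -1339443 = 3 + 1339443 = 1339446$)
$\sqrt{f - \left(334305 + 13 \left(-3 - 2\right)\right)} = \sqrt{1339446 - \left(334305 + 13 \left(-3 - 2\right)\right)} = \sqrt{1339446 - 334240} = \sqrt{1005206} = 31 \sqrt{1046}$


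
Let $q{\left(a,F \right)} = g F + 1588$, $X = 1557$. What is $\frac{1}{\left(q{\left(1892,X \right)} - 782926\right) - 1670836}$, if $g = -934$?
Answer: $- \frac{1}{3906412} \approx -2.5599 \cdot 10^{-7}$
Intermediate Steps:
$q{\left(a,F \right)} = 1588 - 934 F$ ($q{\left(a,F \right)} = - 934 F + 1588 = 1588 - 934 F$)
$\frac{1}{\left(q{\left(1892,X \right)} - 782926\right) - 1670836} = \frac{1}{\left(\left(1588 - 1454238\right) - 782926\right) - 1670836} = \frac{1}{\left(-1452650 - 782926\right) - 1670836} = \frac{1}{-2235576 - 1670836} = \frac{1}{-3906412} = - \frac{1}{3906412}$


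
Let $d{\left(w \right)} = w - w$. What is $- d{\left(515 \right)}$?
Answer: $0$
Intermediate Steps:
$d{\left(w \right)} = 0$
$- d{\left(515 \right)} = \left(-1\right) 0 = 0$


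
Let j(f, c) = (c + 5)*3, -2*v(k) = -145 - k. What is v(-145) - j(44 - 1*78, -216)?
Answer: 633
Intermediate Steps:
v(k) = 145/2 + k/2 (v(k) = -(-145 - k)/2 = 145/2 + k/2)
j(f, c) = 15 + 3*c (j(f, c) = (5 + c)*3 = 15 + 3*c)
v(-145) - j(44 - 1*78, -216) = (145/2 + (½)*(-145)) - (15 + 3*(-216)) = (145/2 - 145/2) - (15 - 648) = 0 - 1*(-633) = 0 + 633 = 633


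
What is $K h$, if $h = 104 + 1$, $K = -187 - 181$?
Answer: $-38640$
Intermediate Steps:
$K = -368$
$h = 105$
$K h = \left(-368\right) 105 = -38640$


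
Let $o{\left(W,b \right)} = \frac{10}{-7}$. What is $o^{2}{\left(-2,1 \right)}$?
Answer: $\frac{100}{49} \approx 2.0408$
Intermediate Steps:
$o{\left(W,b \right)} = - \frac{10}{7}$ ($o{\left(W,b \right)} = 10 \left(- \frac{1}{7}\right) = - \frac{10}{7}$)
$o^{2}{\left(-2,1 \right)} = \left(- \frac{10}{7}\right)^{2} = \frac{100}{49}$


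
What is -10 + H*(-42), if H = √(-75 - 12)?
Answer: -10 - 42*I*√87 ≈ -10.0 - 391.75*I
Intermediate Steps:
H = I*√87 (H = √(-87) = I*√87 ≈ 9.3274*I)
-10 + H*(-42) = -10 + (I*√87)*(-42) = -10 - 42*I*√87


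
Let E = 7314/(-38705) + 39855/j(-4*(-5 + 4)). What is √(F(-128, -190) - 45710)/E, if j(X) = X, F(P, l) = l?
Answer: 1548200*I*√51/514186173 ≈ 0.021503*I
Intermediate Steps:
E = 1542558519/154820 (E = 7314/(-38705) + 39855/((-4*(-5 + 4))) = 7314*(-1/38705) + 39855/((-4*(-1))) = -7314/38705 + 39855/4 = 1542558519/154820 ≈ 9963.6)
√(F(-128, -190) - 45710)/E = √(-190 - 45710)/(1542558519/154820) = √(-45900)*(154820/1542558519) = (30*I*√51)*(154820/1542558519) = 1548200*I*√51/514186173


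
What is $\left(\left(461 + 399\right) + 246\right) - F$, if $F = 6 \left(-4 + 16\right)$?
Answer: $1034$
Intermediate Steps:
$F = 72$ ($F = 6 \cdot 12 = 72$)
$\left(\left(461 + 399\right) + 246\right) - F = \left(\left(461 + 399\right) + 246\right) - 72 = \left(860 + 246\right) - 72 = 1106 - 72 = 1034$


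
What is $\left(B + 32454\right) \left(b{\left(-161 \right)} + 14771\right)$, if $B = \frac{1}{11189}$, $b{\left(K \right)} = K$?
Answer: $\frac{5305297260270}{11189} \approx 4.7415 \cdot 10^{8}$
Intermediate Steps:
$B = \frac{1}{11189} \approx 8.9373 \cdot 10^{-5}$
$\left(B + 32454\right) \left(b{\left(-161 \right)} + 14771\right) = \left(\frac{1}{11189} + 32454\right) \left(-161 + 14771\right) = \frac{363127807}{11189} \cdot 14610 = \frac{5305297260270}{11189}$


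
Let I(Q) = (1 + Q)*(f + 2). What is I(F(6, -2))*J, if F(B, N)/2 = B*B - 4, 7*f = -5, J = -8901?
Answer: -5207085/7 ≈ -7.4387e+5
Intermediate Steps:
f = -5/7 (f = (1/7)*(-5) = -5/7 ≈ -0.71429)
F(B, N) = -8 + 2*B**2 (F(B, N) = 2*(B*B - 4) = 2*(B**2 - 4) = 2*(-4 + B**2) = -8 + 2*B**2)
I(Q) = 9/7 + 9*Q/7 (I(Q) = (1 + Q)*(-5/7 + 2) = (1 + Q)*(9/7) = 9/7 + 9*Q/7)
I(F(6, -2))*J = (9/7 + 9*(-8 + 2*6**2)/7)*(-8901) = (9/7 + 9*(-8 + 2*36)/7)*(-8901) = (9/7 + 9*(-8 + 72)/7)*(-8901) = (9/7 + (9/7)*64)*(-8901) = (9/7 + 576/7)*(-8901) = (585/7)*(-8901) = -5207085/7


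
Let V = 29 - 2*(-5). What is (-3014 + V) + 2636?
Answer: -339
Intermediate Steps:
V = 39 (V = 29 + 10 = 39)
(-3014 + V) + 2636 = (-3014 + 39) + 2636 = -2975 + 2636 = -339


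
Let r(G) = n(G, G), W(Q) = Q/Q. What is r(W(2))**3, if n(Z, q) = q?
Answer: 1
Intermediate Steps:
W(Q) = 1
r(G) = G
r(W(2))**3 = 1**3 = 1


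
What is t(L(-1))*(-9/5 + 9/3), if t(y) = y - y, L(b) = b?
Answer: 0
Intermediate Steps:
t(y) = 0
t(L(-1))*(-9/5 + 9/3) = 0*(-9/5 + 9/3) = 0*(-9*⅕ + 9*(⅓)) = 0*(-9/5 + 3) = 0*(6/5) = 0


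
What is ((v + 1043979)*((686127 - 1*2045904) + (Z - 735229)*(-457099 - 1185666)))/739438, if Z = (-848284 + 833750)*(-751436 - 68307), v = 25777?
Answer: -10468061080138642970316/369719 ≈ -2.8314e+16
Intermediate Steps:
Z = 11914144762 (Z = -14534*(-819743) = 11914144762)
((v + 1043979)*((686127 - 1*2045904) + (Z - 735229)*(-457099 - 1185666)))/739438 = ((25777 + 1043979)*((686127 - 1*2045904) + (11914144762 - 735229)*(-457099 - 1185666)))/739438 = (1069756*((686127 - 2045904) + 11913409533*(-1642765)))*(1/739438) = (1069756*(-1359777 - 19570932211478745))*(1/739438) = (1069756*(-19570932212838522))*(1/739438) = -20936122160277285940632*1/739438 = -10468061080138642970316/369719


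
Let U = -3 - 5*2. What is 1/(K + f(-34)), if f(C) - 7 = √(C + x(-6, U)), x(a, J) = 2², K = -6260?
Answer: -6253/39100039 - I*√30/39100039 ≈ -0.00015992 - 1.4008e-7*I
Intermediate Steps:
U = -13 (U = -3 - 10 = -13)
x(a, J) = 4
f(C) = 7 + √(4 + C) (f(C) = 7 + √(C + 4) = 7 + √(4 + C))
1/(K + f(-34)) = 1/(-6260 + (7 + √(4 - 34))) = 1/(-6260 + (7 + √(-30))) = 1/(-6260 + (7 + I*√30)) = 1/(-6253 + I*√30)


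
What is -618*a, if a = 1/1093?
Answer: -618/1093 ≈ -0.56542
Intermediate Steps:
a = 1/1093 ≈ 0.00091491
-618*a = -618*1/1093 = -618/1093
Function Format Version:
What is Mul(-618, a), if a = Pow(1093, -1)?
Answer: Rational(-618, 1093) ≈ -0.56542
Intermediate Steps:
a = Rational(1, 1093) ≈ 0.00091491
Mul(-618, a) = Mul(-618, Rational(1, 1093)) = Rational(-618, 1093)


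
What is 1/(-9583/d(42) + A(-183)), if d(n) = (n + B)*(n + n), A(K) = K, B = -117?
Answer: -900/163331 ≈ -0.0055103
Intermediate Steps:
d(n) = 2*n*(-117 + n) (d(n) = (n - 117)*(n + n) = (-117 + n)*(2*n) = 2*n*(-117 + n))
1/(-9583/d(42) + A(-183)) = 1/(-9583*1/(84*(-117 + 42)) - 183) = 1/(-9583/(2*42*(-75)) - 183) = 1/(-9583/(-6300) - 183) = 1/(-9583*(-1/6300) - 183) = 1/(1369/900 - 183) = 1/(-163331/900) = -900/163331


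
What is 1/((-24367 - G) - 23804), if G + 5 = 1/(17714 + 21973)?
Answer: -39687/1911564043 ≈ -2.0762e-5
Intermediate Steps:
G = -198434/39687 (G = -5 + 1/(17714 + 21973) = -5 + 1/39687 = -198434/39687 ≈ -5.0000)
1/((-24367 - G) - 23804) = 1/((-24367 - 1*(-198434/39687)) - 23804) = 1/((-24367 + 198434/39687) - 23804) = 1/(-966854695/39687 - 23804) = 1/(-1911564043/39687) = -39687/1911564043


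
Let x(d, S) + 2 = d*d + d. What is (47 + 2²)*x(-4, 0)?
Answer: 510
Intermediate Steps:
x(d, S) = -2 + d + d² (x(d, S) = -2 + (d*d + d) = -2 + (d² + d) = -2 + (d + d²) = -2 + d + d²)
(47 + 2²)*x(-4, 0) = (47 + 2²)*(-2 - 4 + (-4)²) = (47 + 4)*(-2 - 4 + 16) = 51*10 = 510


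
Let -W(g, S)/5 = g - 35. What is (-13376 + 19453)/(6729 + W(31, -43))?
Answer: 6077/6749 ≈ 0.90043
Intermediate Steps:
W(g, S) = 175 - 5*g (W(g, S) = -5*(g - 35) = -5*(-35 + g) = 175 - 5*g)
(-13376 + 19453)/(6729 + W(31, -43)) = (-13376 + 19453)/(6729 + (175 - 5*31)) = 6077/(6729 + (175 - 155)) = 6077/(6729 + 20) = 6077/6749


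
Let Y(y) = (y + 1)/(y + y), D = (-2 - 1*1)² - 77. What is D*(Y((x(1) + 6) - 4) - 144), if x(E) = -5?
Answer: 29308/3 ≈ 9769.3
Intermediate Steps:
D = -68 (D = (-2 - 1)² - 77 = (-3)² - 77 = 9 - 77 = -68)
Y(y) = (1 + y)/(2*y) (Y(y) = (1 + y)/((2*y)) = (1 + y)*(1/(2*y)) = (1 + y)/(2*y))
D*(Y((x(1) + 6) - 4) - 144) = -68*((1 + ((-5 + 6) - 4))/(2*((-5 + 6) - 4)) - 144) = -68*((1 + (1 - 4))/(2*(1 - 4)) - 144) = -68*((½)*(1 - 3)/(-3) - 144) = -68*((½)*(-⅓)*(-2) - 144) = -68*(⅓ - 144) = -68*(-431/3) = 29308/3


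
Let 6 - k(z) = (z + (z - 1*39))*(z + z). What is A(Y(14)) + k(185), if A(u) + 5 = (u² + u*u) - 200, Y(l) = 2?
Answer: -122661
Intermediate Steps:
A(u) = -205 + 2*u² (A(u) = -5 + ((u² + u*u) - 200) = -5 + ((u² + u²) - 200) = -5 + (2*u² - 200) = -5 + (-200 + 2*u²) = -205 + 2*u²)
k(z) = 6 - 2*z*(-39 + 2*z) (k(z) = 6 - (z + (z - 1*39))*(z + z) = 6 - (z + (z - 39))*2*z = 6 - (z + (-39 + z))*2*z = 6 - (-39 + 2*z)*2*z = 6 - 2*z*(-39 + 2*z))
A(Y(14)) + k(185) = (-205 + 2*2²) + (6 - 4*185² + 78*185) = (-205 + 2*4) + (6 - 4*34225 + 14430) = (-205 + 8) + (6 - 136900 + 14430) = -197 - 122464 = -122661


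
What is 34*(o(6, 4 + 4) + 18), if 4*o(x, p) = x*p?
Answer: 1020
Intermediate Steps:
o(x, p) = p*x/4 (o(x, p) = (x*p)/4 = (p*x)/4 = p*x/4)
34*(o(6, 4 + 4) + 18) = 34*((¼)*(4 + 4)*6 + 18) = 34*((¼)*8*6 + 18) = 34*(12 + 18) = 34*30 = 1020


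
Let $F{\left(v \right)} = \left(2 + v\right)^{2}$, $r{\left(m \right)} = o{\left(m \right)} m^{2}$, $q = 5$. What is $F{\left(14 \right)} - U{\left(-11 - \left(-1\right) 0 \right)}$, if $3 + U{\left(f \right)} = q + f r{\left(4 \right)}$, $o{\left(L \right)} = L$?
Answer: $958$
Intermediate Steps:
$r{\left(m \right)} = m^{3}$ ($r{\left(m \right)} = m m^{2} = m^{3}$)
$U{\left(f \right)} = 2 + 64 f$ ($U{\left(f \right)} = -3 + \left(5 + f 4^{3}\right) = -3 + \left(5 + f 64\right) = -3 + \left(5 + 64 f\right) = 2 + 64 f$)
$F{\left(14 \right)} - U{\left(-11 - \left(-1\right) 0 \right)} = \left(2 + 14\right)^{2} - \left(2 + 64 \left(-11 - \left(-1\right) 0\right)\right) = 16^{2} - \left(2 + 64 \left(-11 - 0\right)\right) = 256 - \left(2 + 64 \left(-11 + 0\right)\right) = 256 - \left(2 + 64 \left(-11\right)\right) = 256 - \left(2 - 704\right) = 256 - -702 = 256 + 702 = 958$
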